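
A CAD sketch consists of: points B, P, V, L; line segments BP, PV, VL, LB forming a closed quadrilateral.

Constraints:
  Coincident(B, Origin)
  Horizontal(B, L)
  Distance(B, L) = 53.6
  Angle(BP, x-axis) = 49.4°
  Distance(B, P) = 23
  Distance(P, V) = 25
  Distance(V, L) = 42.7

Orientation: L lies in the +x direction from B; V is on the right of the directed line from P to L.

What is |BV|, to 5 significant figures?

13.645

B is at the origin; BL is horizontal with |BL| = 53.6 and L in +x, so L = (53.6, 0). BP runs at 49.4° with |BP| = 23.0, so P = (14.968, 17.463). V is determined by |PV| = 25.0 and |VL| = 42.7 together: it lies at the intersection of circle(P, 25.0) and circle(L, 42.7). With |PL| = 42.396, the foot of the radical line on PL is 7.0658 from P and the perpendicular offset is √(25.0² − 7.0658²) = 23.981. Taking the right-of-PL solution: V = (11.528, -7.2990).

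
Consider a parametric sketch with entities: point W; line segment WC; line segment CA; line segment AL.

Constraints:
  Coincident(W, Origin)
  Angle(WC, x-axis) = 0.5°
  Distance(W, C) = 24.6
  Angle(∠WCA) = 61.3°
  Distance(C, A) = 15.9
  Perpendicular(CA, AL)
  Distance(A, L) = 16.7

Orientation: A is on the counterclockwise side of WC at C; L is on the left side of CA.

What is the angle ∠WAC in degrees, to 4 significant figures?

79.28°

W is at the origin; WC runs at 0.5° with length 24.6, so C = 24.6·(cos 0.5°, sin 0.5°) = (24.60, 0.2147). ∠WCA = 61.3°, so CA runs at 0.5° + (180° − 61.3°) = 119.2° from the x-axis; with |CA| = 15.9, A = C + 15.9·(cos 119.2°, sin 119.2°) = (16.84, 14.09). Then cos ∠WAC = AW·AC / (|AW||AC|), giving 79.28°.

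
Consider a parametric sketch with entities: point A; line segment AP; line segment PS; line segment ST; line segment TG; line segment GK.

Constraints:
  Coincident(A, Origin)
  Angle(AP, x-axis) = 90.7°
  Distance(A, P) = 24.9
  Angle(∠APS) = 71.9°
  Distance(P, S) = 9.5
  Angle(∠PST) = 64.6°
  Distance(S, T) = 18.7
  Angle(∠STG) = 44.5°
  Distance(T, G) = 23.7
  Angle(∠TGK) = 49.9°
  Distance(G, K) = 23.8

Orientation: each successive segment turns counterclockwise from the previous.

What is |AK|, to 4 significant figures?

22.21

A is at the origin; AP runs at 90.7° with length 24.9, so P = (-0.3042, 24.90). ∠APS = 71.9° gives PS at -161.2° from the x-axis; with |PS| = 9.5, S = (-9.297, 21.84). ∠PST = 64.6° gives ST at -45.80° from the x-axis; with |ST| = 18.7, T = (3.740, 8.430). ∠STG = 44.5° gives TG at 89.70° from the x-axis; with |TG| = 23.7, G = (3.864, 32.13). ∠TGK = 49.9° gives GK at -140.2° from the x-axis; with |GK| = 23.8, K = (-14.42, 16.90). Then |AK| = |K − A| = 22.21.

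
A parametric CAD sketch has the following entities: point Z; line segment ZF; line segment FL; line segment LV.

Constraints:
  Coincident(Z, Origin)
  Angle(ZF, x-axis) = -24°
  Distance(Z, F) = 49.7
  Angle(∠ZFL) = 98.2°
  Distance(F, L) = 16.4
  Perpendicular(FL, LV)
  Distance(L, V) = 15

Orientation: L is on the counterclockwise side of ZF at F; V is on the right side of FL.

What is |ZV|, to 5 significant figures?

68.354

∠ZFL = 98.2°, so FL runs at -24.0° + (180° − 98.2°) = 57.800° from the x-axis; with |FL| = 16.4, L = F + 16.4·(cos 57.800°, sin 57.800°) = (54.142, -6.3372). FL ⟂ LV; with |LV| = 15.0 on the right of FL, V = L + 15.0·(0.84619, -0.53288) = (66.835, -14.330). Then |ZV| = |V − Z| = 68.354.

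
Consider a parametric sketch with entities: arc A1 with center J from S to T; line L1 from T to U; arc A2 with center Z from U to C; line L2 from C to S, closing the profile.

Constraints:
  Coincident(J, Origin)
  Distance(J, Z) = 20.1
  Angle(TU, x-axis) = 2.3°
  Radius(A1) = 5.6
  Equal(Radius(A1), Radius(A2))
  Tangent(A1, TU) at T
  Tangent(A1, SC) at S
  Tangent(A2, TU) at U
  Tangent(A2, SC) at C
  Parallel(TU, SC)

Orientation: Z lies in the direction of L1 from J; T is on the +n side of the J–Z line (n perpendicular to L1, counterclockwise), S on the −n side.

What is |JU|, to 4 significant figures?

20.87

The slot axis is L1's direction at 2.3°, so u = (cos 2.3°, sin 2.3°) = (0.9992, 0.04013) and n = (−sin 2.3°, cos 2.3°) = (-0.04013, 0.9992). J is at the origin and Z lies 20.1 along u from J, so Z = 20.1·u = (20.08, 0.8066). Tangency of A1 to both parallel lines with radius 5.6 puts T and S at J ± 5.6·n: T = (-0.2247, 5.595), S = (0.2247, -5.595). Equal radii place U and C the same way about Z: U = Z + 5.6·n = (19.86, 6.402), C = Z − 5.6·n = (20.31, -4.789). Then |JU| = |U − J| = 20.87.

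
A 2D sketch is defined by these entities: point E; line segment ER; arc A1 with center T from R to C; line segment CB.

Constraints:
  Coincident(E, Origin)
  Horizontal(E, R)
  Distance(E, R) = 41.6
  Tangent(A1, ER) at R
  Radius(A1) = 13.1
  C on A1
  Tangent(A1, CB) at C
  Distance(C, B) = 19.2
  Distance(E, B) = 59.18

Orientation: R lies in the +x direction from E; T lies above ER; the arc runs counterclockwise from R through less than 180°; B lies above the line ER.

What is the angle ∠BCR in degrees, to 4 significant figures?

124.9°

E is at the origin; E and R share the same y with |ER| = 41.6 and R on the +x side, so R = (41.60, 0.000). The tangent condition forces TR to be normal to ER, so T = R + (0, 13.1) = (41.60, 13.10). Since TC ⟂ CB (tangency), |TB| = √(13.1² + 19.2²) = 23.24 regardless of where C sits on A1. So B lies on both circle(E, 59.18) and circle(T, 23.24); the above-ER intersection is B = (47.24, 35.65). C is the foot of the tangent from B: C = (53.89, 17.64).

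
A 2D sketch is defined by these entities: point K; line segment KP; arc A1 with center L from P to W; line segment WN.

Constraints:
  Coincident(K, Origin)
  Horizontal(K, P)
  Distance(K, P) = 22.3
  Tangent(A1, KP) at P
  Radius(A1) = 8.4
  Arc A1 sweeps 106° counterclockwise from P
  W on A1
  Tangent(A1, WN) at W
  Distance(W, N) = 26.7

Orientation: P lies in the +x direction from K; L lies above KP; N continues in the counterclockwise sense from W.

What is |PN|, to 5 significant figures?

36.388

K is at the origin; KP is horizontal with |KP| = 22.3 and P on the +x side, so P = (22.300, 0.0000). Tangency of A1 to KP means the radius LP is perpendicular to KP, so L = P + (0, 8.4) = (22.300, 8.4000). On A1, P sits at bearing -90° from L; a 106° counterclockwise sweep puts W at bearing 16°, so W = L + 8.4·(cos 16°, sin 16°) = (30.375, 10.715). Tangency of A1 to WN means the radius LW is perpendicular to WN, so WN runs along (−sin 16°, cos 16°); with |WN| = 26.7, N = (23.015, 36.381). Then |PN| = |N − P| = 36.388.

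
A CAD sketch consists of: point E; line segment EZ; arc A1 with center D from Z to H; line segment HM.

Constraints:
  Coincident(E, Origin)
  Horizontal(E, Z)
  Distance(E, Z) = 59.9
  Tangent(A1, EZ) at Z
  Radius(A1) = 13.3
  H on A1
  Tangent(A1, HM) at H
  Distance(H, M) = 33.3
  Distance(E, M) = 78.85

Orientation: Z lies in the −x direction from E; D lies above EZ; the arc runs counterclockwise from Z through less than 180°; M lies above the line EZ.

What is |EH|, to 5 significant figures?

51.389

Checks: E.y = 0.00, Z.y = 0.00 ✓; |DH| = 13.30 ✓; ∠(DH, HM) = 90.00° ✓; |HM| = 33.30 ✓; |EM| = 78.85 ✓.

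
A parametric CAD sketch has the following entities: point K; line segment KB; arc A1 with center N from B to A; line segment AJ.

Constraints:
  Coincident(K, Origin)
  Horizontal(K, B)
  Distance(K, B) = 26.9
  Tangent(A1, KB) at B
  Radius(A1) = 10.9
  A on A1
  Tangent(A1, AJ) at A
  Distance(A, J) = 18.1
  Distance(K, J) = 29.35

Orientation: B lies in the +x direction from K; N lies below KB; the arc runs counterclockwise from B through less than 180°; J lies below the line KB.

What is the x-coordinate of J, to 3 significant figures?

12.6

Checks: ∠(NB, BK) = 90.00° ✓; |NB| = 10.90 ✓; |NA| = 10.90 ✓; ∠(NA, AJ) = 90.00° ✓; |AJ| = 18.10 ✓; |KJ| = 29.35 ✓.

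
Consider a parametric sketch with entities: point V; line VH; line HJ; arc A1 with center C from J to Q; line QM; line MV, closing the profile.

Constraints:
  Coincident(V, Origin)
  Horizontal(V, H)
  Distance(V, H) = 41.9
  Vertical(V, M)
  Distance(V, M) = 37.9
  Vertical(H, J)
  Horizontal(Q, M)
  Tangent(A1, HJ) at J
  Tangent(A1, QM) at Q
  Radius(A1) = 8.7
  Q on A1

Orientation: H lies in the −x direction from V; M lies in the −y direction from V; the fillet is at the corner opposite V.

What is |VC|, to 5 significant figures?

44.214

V is at the origin; V and H share the same y with |VH| = 41.9 and H on the −x side, so H = (-41.900, 0.0000). V and M share the same x with |VM| = 37.9 and M on the −y side, so M = (0.0000, -37.900). The virtual corner opposite V is at (-41.900, -37.900). Tangency of A1 to HJ means the radius CJ is perpendicular to HJ and tangency of A1 to QM means the radius CQ is perpendicular to QM, with radius 8.7, so the center C sits 8.7 in from both sides at C = (-33.200, -29.200). Then |VC| = |C − V| = 44.214.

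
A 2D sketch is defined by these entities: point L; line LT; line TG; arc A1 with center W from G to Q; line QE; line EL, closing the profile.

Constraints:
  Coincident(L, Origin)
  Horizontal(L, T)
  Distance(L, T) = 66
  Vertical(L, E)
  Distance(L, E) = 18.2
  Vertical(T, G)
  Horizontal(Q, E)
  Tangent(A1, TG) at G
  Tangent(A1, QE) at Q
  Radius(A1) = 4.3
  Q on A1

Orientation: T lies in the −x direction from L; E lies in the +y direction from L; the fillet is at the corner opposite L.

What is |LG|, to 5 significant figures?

67.448

The virtual corner opposite L is at (-66.000, 18.200). The tangent condition forces WG to be normal to TG and tangency of A1 to QE means the radius WQ is perpendicular to QE, with radius 4.3, so the center W sits 4.3 in from both sides at W = (-61.700, 13.900). That places the tangent points at G = (-66.000, 13.900) on TG and Q = (-61.700, 18.200) on QE. Then |LG| = |G − L| = 67.448.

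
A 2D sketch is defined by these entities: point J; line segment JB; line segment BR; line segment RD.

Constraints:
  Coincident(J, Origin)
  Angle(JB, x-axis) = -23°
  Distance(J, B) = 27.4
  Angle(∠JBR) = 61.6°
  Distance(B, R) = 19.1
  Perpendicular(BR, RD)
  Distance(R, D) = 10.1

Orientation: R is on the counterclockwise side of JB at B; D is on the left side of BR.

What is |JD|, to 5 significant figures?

15.261

∠JBR = 61.6°, so BR runs at -23.0° + (180° − 61.6°) = 95.400° from the x-axis; with |BR| = 19.1, R = B + 19.1·(cos 95.400°, sin 95.400°) = (23.424, 8.3092). The perpendicularity gives RD at right angles to BR; with |RD| = 10.1 on the left of BR, D = R + 10.1·(-0.99556, -0.094108) = (13.369, 7.3587). Then |JD| = |D − J| = 15.261.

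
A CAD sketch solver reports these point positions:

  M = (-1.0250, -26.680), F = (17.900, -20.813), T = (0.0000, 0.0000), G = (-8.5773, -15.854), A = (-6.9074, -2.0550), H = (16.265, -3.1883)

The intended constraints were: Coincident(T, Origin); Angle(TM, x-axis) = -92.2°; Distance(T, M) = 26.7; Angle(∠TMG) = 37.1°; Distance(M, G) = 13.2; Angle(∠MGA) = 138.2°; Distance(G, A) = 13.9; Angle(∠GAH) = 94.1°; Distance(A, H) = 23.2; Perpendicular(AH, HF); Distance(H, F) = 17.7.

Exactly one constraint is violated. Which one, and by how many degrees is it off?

Perpendicular(AH, HF) — off by 8.10°.

T = (0.00, 0.00) ✓; TM at -92.20° ✓; |TM| = 26.70 ✓; ∠TMG = 37.10° ✓; |MG| = 13.20 ✓; ∠MGA = 138.2° ✓; |GA| = 13.90 ✓; ∠GAH = 94.10° ✓; |AH| = 23.20 ✓; ∠(AH, HF) = 81.90° ✗; |HF| = 17.70 ✓.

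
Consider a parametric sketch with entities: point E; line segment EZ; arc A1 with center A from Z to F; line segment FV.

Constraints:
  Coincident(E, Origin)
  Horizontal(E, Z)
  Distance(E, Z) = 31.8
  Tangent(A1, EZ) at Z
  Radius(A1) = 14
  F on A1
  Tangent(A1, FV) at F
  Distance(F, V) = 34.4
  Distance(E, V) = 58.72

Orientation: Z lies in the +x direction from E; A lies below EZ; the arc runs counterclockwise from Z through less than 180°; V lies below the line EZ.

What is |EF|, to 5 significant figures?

26.004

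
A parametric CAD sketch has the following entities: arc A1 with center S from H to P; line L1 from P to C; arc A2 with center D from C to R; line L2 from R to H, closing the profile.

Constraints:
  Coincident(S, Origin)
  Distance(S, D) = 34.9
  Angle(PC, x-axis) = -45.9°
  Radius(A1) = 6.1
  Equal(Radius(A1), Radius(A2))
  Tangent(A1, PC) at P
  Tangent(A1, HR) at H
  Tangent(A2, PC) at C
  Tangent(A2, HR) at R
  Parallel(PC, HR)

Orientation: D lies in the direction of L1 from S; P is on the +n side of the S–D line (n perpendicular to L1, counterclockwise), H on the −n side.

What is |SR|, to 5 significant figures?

35.429

The slot axis is L1's direction at -45.9°, so u = (cos -45.9°, sin -45.9°) = (0.69591, -0.71813) and n = (−sin -45.9°, cos -45.9°) = (0.71813, 0.69591). S is at the origin and D lies 34.9 along u from S, so D = 34.9·u = (24.287, -25.063). Tangency of A1 to both parallel lines with radius 6.1 puts P and H at S ± 6.1·n: P = (4.3806, 4.2451), H = (-4.3806, -4.2451). Equal radii place C and R the same way about D: C = D + 6.1·n = (28.668, -20.818), R = D − 6.1·n = (19.907, -29.308). Then |SR| = |R − S| = 35.429.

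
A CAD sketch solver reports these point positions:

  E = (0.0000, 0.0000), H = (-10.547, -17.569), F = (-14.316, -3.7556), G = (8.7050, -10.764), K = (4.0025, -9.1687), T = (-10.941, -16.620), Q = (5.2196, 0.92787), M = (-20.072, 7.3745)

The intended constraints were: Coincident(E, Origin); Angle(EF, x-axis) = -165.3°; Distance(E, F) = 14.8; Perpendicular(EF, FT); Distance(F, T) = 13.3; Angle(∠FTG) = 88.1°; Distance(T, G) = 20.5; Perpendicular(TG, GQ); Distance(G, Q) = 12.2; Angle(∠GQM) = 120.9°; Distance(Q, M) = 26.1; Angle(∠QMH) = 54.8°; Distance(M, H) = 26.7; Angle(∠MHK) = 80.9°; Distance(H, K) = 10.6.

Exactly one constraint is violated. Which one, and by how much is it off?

Distance(H, K) = 10.6 — off by 6.20.

E = (0.00, 0.00) ✓; EF at -165.3° ✓; |EF| = 14.80 ✓; ∠(EF, FT) = 90.00° ✓; |FT| = 13.30 ✓; ∠FTG = 88.10° ✓; |TG| = 20.50 ✓; ∠(TG, GQ) = 90.00° ✓; |GQ| = 12.20 ✓; ∠GQM = 120.9° ✓; |QM| = 26.10 ✓; ∠QMH = 54.80° ✓; |MH| = 26.70 ✓; ∠MHK = 80.90° ✓; |HK| = 16.80 ✗.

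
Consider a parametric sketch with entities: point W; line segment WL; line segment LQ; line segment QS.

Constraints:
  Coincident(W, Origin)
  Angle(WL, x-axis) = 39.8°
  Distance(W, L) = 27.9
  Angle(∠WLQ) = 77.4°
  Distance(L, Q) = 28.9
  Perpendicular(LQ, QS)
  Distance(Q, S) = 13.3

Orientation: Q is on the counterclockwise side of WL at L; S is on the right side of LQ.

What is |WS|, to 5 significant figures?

46.508

∠WLQ = 77.4°, so LQ runs at 39.8° + (180° − 77.4°) = 142.40° from the x-axis; with |LQ| = 28.9, Q = L + 28.9·(cos 142.40°, sin 142.40°) = (-1.4621, 35.492). The perpendicularity gives QS at right angles to LQ; with |QS| = 13.3 on the right of LQ, S = Q + 13.3·(0.61015, 0.79229) = (6.6529, 46.030). Then |WS| = |S − W| = 46.508.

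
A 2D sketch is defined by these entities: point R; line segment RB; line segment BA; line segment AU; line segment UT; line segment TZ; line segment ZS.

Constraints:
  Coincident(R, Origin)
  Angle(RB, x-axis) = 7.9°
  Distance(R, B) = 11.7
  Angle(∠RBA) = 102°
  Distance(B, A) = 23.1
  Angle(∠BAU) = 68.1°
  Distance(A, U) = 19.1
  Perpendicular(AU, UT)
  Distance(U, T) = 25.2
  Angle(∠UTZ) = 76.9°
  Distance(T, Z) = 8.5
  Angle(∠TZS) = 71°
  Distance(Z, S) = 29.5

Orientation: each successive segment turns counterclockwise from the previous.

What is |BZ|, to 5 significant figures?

2.8723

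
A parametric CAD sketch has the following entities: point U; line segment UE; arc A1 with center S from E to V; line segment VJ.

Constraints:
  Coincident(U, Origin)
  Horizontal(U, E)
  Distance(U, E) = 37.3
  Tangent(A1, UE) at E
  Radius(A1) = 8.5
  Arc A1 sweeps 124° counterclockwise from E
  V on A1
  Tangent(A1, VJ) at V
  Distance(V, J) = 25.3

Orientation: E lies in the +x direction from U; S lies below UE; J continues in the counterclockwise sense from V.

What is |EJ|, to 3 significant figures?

35.0

U is at the origin; U and E share the same y with |UE| = 37.3 and E on the +x side, so E = (37.3, 0.00). The tangent condition forces SE to be normal to UE, so S = E + (0, -8.5) = (37.3, -8.50). On A1, E sits at bearing 90° from S; a 124° counterclockwise sweep puts V at bearing 214°, so V = S + 8.5·(cos 214°, sin 214°) = (30.3, -13.3). The tangent condition forces SV to be normal to VJ, so VJ runs along (−sin 214°, cos 214°); with |VJ| = 25.3, J = (44.4, -34.2). Then |EJ| = |J − E| = 35.0.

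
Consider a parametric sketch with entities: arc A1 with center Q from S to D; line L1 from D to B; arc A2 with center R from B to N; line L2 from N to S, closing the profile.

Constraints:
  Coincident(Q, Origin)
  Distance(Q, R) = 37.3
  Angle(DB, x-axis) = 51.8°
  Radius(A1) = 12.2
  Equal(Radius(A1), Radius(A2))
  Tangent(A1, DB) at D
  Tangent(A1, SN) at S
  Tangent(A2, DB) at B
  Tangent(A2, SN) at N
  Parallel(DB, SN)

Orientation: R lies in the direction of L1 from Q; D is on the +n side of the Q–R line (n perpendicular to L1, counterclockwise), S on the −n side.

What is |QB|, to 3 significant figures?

39.2

The slot axis is L1's direction at 51.8°, so u = (cos 51.8°, sin 51.8°) = (0.618, 0.786) and n = (−sin 51.8°, cos 51.8°) = (-0.786, 0.618). Q is at the origin and R lies 37.3 along u from Q, so R = 37.3·u = (23.1, 29.3). Tangency of A1 to both parallel lines with radius 12.2 puts D and S at Q ± 12.2·n: D = (-9.59, 7.54), S = (9.59, -7.54). Equal radii place B and N the same way about R: B = R + 12.2·n = (13.5, 36.9), N = R − 12.2·n = (32.7, 21.8). Then |QB| = |B − Q| = 39.2.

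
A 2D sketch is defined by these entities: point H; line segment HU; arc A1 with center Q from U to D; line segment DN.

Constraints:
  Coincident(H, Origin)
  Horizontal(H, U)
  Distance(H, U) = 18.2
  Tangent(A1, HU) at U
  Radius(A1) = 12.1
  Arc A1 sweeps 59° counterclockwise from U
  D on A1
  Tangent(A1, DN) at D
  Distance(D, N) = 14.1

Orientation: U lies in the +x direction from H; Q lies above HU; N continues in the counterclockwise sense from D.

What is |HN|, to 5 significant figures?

40.080

H is at the origin; HU is horizontal with |HU| = 18.2 and U on the +x side, so U = (18.200, 0.0000). Since A1 is tangent to HU there, QU ⟂ HU, so Q = U + (0, 12.1) = (18.200, 12.100). On A1, U sits at bearing -90° from Q; a 59° counterclockwise sweep puts D at bearing -31°, so D = Q + 12.1·(cos -31°, sin -31°) = (28.572, 5.8680). A1 meets DN tangentially, so QD is at right angles to DN, so DN runs along (−sin -31°, cos -31°); with |DN| = 14.1, N = (35.834, 17.954). Then |HN| = |N − H| = 40.080.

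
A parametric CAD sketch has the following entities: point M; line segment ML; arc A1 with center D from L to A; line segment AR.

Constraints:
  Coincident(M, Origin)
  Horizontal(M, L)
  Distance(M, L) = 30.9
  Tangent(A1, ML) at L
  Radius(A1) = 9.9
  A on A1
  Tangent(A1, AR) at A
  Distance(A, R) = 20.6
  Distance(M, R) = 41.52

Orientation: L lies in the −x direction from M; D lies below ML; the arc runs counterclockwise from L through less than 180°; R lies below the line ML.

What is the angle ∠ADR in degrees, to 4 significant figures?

64.33°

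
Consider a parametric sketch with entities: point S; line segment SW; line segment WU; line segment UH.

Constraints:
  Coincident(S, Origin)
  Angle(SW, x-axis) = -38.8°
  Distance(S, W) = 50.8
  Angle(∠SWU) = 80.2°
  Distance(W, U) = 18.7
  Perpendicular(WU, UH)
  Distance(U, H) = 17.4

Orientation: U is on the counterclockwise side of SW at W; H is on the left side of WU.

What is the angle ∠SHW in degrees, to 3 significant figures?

116°

S is at the origin; SW runs at -38.8° with length 50.8, so W = 50.8·(cos -38.8°, sin -38.8°) = (39.6, -31.8). ∠SWU = 80.2°, so WU runs at -38.8° + (180° − 80.2°) = 61.0° from the x-axis; with |WU| = 18.7, U = W + 18.7·(cos 61.0°, sin 61.0°) = (48.7, -15.5). The perpendicularity gives UH at right angles to WU; with |UH| = 17.4 on the left of WU, H = U + 17.4·(-0.875, 0.485) = (33.4, -7.04). Then cos ∠SHW = HS·HW / (|HS||HW|), giving 116°.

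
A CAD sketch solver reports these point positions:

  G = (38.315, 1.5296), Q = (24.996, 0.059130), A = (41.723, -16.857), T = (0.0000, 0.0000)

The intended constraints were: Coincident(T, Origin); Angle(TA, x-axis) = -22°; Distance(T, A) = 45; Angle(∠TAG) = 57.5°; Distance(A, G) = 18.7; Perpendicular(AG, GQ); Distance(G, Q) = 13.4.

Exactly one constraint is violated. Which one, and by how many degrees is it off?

Perpendicular(AG, GQ) — off by 4.20°.

T = (0.00, 0.00) ✓; TA at -22.00° ✓; |TA| = 45.00 ✓; ∠TAG = 57.50° ✓; |AG| = 18.70 ✓; ∠(AG, GQ) = 85.80° ✗; |GQ| = 13.40 ✓.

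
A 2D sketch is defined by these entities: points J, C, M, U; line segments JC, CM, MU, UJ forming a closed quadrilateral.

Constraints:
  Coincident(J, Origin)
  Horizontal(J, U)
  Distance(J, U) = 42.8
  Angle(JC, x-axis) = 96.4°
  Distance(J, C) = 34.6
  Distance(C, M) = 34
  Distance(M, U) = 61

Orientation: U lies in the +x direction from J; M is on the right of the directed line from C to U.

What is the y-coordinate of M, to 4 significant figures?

3.511

J is at the origin; JU is horizontal with |JU| = 42.8 and U in +x, so U = (42.8, 0). JC runs at 96.4° with |JC| = 34.6, so C = (-3.857, 34.38). M is determined by |CM| = 34.0 and |MU| = 61.0 together: it lies at the intersection of circle(C, 34.0) and circle(U, 61.0). With |CU| = 57.96, the foot of the radical line on CU is 6.851 from C and the perpendicular offset is √(34.0² − 6.851²) = 33.30. Taking the right-of-CU solution: M = (-18.10, 3.511).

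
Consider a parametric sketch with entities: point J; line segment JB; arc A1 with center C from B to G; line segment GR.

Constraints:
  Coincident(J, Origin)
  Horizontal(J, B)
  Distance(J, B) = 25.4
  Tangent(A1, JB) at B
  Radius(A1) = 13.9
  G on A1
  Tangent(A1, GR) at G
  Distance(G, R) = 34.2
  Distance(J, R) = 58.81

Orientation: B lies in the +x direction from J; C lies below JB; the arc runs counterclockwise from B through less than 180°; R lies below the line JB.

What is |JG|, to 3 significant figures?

24.6

J is at the origin; J and B share the same y with |JB| = 25.4 and B on the +x side, so B = (25.4, 0.00). Tangency of A1 to JB means the radius CB is perpendicular to JB, so C = B + (0, -13.9) = (25.4, -13.9). Since CG ⟂ GR (tangency), |CR| = √(13.9² + 34.2²) = 36.9 regardless of where G sits on A1. So R lies on both circle(J, 58.81) and circle(C, 36.9); the below-JB intersection is R = (30.1, -50.5). G is the foot of the tangent from R: G = (13.3, -20.7).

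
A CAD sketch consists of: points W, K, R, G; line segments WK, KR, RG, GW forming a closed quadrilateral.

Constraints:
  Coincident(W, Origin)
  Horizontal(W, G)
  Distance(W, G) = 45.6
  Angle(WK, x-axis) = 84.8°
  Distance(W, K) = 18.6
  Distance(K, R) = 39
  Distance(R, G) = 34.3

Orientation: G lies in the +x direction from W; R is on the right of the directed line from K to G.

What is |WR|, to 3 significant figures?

24.0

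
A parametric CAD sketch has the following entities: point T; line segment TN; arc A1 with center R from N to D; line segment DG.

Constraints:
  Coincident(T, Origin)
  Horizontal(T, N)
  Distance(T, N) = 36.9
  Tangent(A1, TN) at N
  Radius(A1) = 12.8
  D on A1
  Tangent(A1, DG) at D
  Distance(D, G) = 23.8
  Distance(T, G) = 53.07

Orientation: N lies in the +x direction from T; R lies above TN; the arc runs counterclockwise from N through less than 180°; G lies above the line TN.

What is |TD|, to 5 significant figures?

51.614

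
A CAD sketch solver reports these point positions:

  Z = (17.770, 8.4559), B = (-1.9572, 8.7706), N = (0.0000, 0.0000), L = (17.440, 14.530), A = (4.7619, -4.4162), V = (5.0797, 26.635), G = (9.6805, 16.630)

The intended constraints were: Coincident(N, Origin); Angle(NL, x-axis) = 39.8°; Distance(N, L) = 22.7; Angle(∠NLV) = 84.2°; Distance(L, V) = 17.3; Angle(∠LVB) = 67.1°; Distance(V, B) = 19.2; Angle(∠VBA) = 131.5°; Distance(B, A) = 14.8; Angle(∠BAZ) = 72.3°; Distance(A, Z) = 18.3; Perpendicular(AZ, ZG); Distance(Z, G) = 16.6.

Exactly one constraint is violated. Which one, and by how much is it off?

Distance(Z, G) = 16.6 — off by 5.10.

N = (0.00, 0.00) ✓; NL at 39.80° ✓; |NL| = 22.70 ✓; ∠NLV = 84.20° ✓; |LV| = 17.30 ✓; ∠LVB = 67.10° ✓; |VB| = 19.20 ✓; ∠VBA = 131.5° ✓; |BA| = 14.80 ✓; ∠BAZ = 72.30° ✓; |AZ| = 18.30 ✓; ∠(AZ, ZG) = 90.00° ✓; |ZG| = 11.50 ✗.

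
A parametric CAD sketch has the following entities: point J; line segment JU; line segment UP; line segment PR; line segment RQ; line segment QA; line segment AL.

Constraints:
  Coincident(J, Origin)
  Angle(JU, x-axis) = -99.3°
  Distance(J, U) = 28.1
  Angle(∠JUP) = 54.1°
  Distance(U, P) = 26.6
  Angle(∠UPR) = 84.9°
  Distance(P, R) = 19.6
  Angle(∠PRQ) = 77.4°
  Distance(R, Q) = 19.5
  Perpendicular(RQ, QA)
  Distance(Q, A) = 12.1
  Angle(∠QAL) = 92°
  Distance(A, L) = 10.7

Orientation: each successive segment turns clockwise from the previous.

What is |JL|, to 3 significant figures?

18.2

The perpendicularity gives QA at right angles to RQ, so QA runs at -153°; with |QA| = 12.1, A = (-10.1, -19.2). ∠QAL = 92.0° gives AL at 119° from the x-axis; with |AL| = 10.7, L = (-15.3, -9.86). Then |JL| = |L − J| = 18.2.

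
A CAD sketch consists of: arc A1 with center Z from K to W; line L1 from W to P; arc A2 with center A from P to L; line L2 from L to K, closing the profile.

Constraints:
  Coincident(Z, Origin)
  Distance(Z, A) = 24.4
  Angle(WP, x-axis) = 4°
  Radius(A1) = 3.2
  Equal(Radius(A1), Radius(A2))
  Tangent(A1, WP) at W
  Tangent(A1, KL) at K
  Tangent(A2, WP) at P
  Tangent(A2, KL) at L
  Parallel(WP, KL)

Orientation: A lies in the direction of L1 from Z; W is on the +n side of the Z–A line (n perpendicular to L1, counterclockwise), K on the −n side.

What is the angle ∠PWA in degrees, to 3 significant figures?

7.47°

The slot axis is L1's direction at 4.0°, so u = (cos 4.0°, sin 4.0°) = (0.998, 0.0698) and n = (−sin 4.0°, cos 4.0°) = (-0.0698, 0.998). Z is at the origin and A lies 24.4 along u from Z, so A = 24.4·u = (24.3, 1.70). Tangency of A1 to both parallel lines with radius 3.2 puts W and K at Z ± 3.2·n: W = (-0.223, 3.19), K = (0.223, -3.19). Equal radii place P and L the same way about A: P = A + 3.2·n = (24.1, 4.89), L = A − 3.2·n = (24.6, -1.49). Then cos ∠PWA = WP·WA / (|WP||WA|), giving 7.47°.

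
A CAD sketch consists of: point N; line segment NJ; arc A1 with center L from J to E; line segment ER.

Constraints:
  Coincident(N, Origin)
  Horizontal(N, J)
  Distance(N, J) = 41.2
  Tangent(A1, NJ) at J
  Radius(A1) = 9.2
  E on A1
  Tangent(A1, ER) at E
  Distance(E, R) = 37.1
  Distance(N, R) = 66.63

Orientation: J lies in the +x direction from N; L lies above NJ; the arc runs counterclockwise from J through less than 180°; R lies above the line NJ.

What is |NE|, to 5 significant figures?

51.344

Checks: |LJ| = 9.200 ✓; |LE| = 9.200 ✓; ∠(LE, ER) = 90.00° ✓; |ER| = 37.10 ✓; |NR| = 66.63 ✓.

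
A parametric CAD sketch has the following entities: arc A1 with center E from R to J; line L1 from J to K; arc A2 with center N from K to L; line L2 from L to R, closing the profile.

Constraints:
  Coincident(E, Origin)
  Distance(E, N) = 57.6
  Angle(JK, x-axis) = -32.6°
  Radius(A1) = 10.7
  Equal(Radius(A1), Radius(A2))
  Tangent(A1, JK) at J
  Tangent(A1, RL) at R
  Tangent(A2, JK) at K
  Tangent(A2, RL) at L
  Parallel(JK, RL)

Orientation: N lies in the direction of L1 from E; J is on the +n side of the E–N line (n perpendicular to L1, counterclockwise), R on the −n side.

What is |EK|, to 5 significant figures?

58.585

The slot axis is L1's direction at -32.6°, so u = (cos -32.6°, sin -32.6°) = (0.84245, -0.53877) and n = (−sin -32.6°, cos -32.6°) = (0.53877, 0.84245). E is at the origin and N lies 57.6 along u from E, so N = 57.6·u = (48.525, -31.033). Tangency of A1 to both parallel lines with radius 10.7 puts J and R at E ± 10.7·n: J = (5.7648, 9.0142), R = (-5.7648, -9.0142). Equal radii place K and L the same way about N: K = N + 10.7·n = (54.290, -22.019), L = N − 10.7·n = (42.760, -40.047). Then |EK| = |K − E| = 58.585.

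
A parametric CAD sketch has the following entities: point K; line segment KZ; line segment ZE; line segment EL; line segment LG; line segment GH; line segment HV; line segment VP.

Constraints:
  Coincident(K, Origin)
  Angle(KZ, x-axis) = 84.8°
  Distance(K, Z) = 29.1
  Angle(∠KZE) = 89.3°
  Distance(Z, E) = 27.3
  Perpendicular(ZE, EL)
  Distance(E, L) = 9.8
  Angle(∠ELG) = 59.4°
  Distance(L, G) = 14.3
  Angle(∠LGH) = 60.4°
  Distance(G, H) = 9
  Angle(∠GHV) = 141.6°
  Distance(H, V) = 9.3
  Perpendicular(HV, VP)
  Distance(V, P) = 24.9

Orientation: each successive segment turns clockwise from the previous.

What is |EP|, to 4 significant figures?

24.08

K is at the origin; KZ runs at 84.8° with length 29.1, so Z = (2.637, 28.98). ∠KZE = 89.3° gives ZE at -5.900° from the x-axis; with |ZE| = 27.3, E = (29.79, 26.17). ZE is perpendicular to EL, so EL runs at -95.90°; with |EL| = 9.8, L = (28.79, 16.43). ∠ELG = 59.4° gives LG at 143.5° from the x-axis; with |LG| = 14.3, G = (17.29, 24.93). ∠LGH = 60.4° gives GH at 23.90° from the x-axis; with |GH| = 9.0, H = (25.52, 28.58). ∠GHV = 141.6° gives HV at -14.50° from the x-axis; with |HV| = 9.3, V = (34.52, 26.25). HV ⟂ VP, so VP runs at -104.5°; with |VP| = 24.9, P = (28.29, 2.143). Then |EP| = |P − E| = 24.08.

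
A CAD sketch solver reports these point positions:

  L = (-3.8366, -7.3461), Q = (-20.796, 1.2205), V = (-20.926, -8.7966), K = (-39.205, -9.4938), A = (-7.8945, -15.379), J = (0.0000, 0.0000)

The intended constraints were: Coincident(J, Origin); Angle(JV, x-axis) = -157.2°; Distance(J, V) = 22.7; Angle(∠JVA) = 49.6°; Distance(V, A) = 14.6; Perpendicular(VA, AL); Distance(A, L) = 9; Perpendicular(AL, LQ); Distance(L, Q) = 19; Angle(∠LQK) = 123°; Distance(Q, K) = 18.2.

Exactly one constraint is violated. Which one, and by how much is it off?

Distance(Q, K) = 18.2 — off by 3.10.

J = (0.00, 0.00) ✓; JV at -157.2° ✓; |JV| = 22.70 ✓; ∠JVA = 49.60° ✓; |VA| = 14.60 ✓; ∠(VA, AL) = 90.00° ✓; |AL| = 9.000 ✓; ∠(AL, LQ) = 90.00° ✓; |LQ| = 19.00 ✓; ∠LQK = 123.0° ✓; |QK| = 21.30 ✗.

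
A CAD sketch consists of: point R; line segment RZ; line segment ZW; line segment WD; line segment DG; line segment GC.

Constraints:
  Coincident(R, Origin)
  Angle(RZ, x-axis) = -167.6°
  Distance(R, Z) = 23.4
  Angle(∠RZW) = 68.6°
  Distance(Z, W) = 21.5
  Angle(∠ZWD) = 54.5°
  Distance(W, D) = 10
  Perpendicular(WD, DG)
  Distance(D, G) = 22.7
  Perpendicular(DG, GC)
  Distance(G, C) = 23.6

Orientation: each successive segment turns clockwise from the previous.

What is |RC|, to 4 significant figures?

46.10

WD ⟂ DG, so DG runs at -134.5°; with |DG| = 22.7, G = (-28.27, -6.989). The perpendicularity gives GC at right angles to DG, so GC runs at 135.5°; with |GC| = 23.6, C = (-45.10, 9.552). Then |RC| = |C − R| = 46.10.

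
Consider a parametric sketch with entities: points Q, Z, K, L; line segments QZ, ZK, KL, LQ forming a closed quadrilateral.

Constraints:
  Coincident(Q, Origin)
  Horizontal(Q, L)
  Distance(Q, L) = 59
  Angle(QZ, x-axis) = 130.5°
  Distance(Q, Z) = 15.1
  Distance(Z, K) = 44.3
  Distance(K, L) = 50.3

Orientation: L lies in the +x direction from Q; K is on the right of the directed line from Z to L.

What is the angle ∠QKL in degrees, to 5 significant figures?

91.771°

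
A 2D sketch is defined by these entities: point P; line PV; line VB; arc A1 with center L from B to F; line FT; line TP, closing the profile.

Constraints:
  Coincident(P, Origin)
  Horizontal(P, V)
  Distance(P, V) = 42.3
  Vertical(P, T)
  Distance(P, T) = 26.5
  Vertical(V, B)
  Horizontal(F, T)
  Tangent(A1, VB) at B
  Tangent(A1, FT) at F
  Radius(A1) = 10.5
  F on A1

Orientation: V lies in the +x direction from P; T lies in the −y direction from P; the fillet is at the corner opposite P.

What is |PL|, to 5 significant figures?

35.598

P is at the origin; P and V share the same y with |PV| = 42.3 and V on the +x side, so V = (42.300, 0.0000). P and T share the same x with |PT| = 26.5 and T on the −y side, so T = (0.0000, -26.500). The virtual corner opposite P is at (42.300, -26.500). A1 meets VB tangentially, so LB is at right angles to VB and A1 meets FT tangentially, so LF is at right angles to FT, with radius 10.5, so the center L sits 10.5 in from both sides at L = (31.800, -16.000). Then |PL| = |L − P| = 35.598.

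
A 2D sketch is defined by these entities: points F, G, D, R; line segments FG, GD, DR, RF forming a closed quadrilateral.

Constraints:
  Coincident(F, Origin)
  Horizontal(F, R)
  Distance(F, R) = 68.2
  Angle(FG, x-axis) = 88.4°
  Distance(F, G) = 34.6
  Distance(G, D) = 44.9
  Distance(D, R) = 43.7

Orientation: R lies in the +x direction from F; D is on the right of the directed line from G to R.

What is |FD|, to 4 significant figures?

24.90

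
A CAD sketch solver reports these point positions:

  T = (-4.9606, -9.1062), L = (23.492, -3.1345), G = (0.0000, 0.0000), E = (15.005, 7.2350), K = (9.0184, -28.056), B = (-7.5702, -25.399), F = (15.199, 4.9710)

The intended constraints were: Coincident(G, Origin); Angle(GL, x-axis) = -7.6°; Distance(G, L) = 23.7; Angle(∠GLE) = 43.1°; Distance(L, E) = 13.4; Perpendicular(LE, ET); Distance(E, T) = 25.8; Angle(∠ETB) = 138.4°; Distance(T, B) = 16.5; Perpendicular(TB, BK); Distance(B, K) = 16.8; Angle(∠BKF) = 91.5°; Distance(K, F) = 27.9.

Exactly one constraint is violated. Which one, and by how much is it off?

Distance(K, F) = 27.9 — off by 5.70.

G = (0.00, 0.00) ✓; GL at -7.600° ✓; |GL| = 23.70 ✓; ∠GLE = 43.10° ✓; |LE| = 13.40 ✓; ∠(LE, ET) = 90.00° ✓; |ET| = 25.80 ✓; ∠ETB = 138.4° ✓; |TB| = 16.50 ✓; ∠(TB, BK) = 90.00° ✓; |BK| = 16.80 ✓; ∠BKF = 91.50° ✓; |KF| = 33.60 ✗.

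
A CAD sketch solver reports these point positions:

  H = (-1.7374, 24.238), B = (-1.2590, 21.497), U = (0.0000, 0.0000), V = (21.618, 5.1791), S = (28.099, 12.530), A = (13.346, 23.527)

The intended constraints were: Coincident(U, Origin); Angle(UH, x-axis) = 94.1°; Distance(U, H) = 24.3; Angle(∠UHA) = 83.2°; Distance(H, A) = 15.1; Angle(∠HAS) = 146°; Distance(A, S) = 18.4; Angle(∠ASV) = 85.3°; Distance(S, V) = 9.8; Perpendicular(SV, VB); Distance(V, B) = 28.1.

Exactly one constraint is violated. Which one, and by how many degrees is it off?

Perpendicular(SV, VB) — off by 5.90°.

U = (0.00, 0.00) ✓; UH at 94.10° ✓; |UH| = 24.30 ✓; ∠UHA = 83.20° ✓; |HA| = 15.10 ✓; ∠HAS = 146.0° ✓; |AS| = 18.40 ✓; ∠ASV = 85.30° ✓; |SV| = 9.800 ✓; ∠(SV, VB) = 84.10° ✗; |VB| = 28.10 ✓.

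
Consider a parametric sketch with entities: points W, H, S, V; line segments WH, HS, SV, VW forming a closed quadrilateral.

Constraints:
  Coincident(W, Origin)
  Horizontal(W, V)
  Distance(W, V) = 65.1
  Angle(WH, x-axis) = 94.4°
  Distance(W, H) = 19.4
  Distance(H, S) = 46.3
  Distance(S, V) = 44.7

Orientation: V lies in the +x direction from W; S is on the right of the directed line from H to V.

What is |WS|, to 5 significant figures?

31.025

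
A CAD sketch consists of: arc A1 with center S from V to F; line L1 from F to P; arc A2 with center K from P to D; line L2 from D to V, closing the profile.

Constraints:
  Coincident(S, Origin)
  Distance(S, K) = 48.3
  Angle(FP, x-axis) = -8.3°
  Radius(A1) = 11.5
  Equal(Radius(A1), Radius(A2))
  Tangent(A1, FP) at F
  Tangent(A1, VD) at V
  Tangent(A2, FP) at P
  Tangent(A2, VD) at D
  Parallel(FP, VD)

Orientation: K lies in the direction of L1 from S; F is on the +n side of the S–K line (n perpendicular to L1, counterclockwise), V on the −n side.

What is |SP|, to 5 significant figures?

49.650

The slot axis is L1's direction at -8.3°, so u = (cos -8.3°, sin -8.3°) = (0.98953, -0.14436) and n = (−sin -8.3°, cos -8.3°) = (0.14436, 0.98953). S is at the origin and K lies 48.3 along u from S, so K = 48.3·u = (47.794, -6.9724). Tangency of A1 to both parallel lines with radius 11.5 puts F and V at S ± 11.5·n: F = (1.6601, 11.380), V = (-1.6601, -11.380). Equal radii place P and D the same way about K: P = K + 11.5·n = (49.454, 4.4071), D = K − 11.5·n = (46.134, -18.352). Then |SP| = |P − S| = 49.650.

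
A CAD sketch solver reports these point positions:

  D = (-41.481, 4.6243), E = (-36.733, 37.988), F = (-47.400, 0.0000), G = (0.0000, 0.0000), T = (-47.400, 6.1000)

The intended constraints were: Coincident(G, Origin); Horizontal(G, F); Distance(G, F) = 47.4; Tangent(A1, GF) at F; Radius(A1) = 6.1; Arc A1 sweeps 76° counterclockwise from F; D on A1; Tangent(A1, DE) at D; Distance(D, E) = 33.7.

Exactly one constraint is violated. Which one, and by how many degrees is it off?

Tangent(A1, DE) at D — off by 5.90°.

G = (0.00, 0.00) ✓; G.y = 0.00, F.y = 0.00 ✓; |GF| = 47.40 ✓; ∠(TF, FG) = 90.00° ✓; |TF| = 6.100 ✓; bearing(T→D) − bearing(T→F) = 76.00° ✓; |TD| = 6.100 ✓; ∠(TD, DE) = 84.10° ✗; |DE| = 33.70 ✓.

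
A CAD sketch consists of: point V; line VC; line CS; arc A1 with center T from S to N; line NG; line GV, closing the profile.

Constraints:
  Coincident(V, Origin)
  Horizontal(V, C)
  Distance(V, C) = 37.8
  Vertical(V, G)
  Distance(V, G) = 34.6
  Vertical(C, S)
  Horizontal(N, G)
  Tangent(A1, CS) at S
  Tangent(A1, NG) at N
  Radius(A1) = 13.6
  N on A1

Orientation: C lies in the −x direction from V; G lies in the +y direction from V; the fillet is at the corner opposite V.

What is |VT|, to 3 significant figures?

32.0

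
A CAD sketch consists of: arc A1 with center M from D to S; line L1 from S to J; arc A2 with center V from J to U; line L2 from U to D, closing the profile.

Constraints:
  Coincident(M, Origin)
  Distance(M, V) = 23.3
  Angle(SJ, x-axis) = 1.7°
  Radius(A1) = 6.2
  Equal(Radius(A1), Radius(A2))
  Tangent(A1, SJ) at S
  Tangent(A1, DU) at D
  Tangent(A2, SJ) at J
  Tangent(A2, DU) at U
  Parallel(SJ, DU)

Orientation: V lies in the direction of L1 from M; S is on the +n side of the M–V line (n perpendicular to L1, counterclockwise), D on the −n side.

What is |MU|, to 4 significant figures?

24.11

The slot axis is L1's direction at 1.7°, so u = (cos 1.7°, sin 1.7°) = (0.9996, 0.02967) and n = (−sin 1.7°, cos 1.7°) = (-0.02967, 0.9996). M is at the origin and V lies 23.3 along u from M, so V = 23.3·u = (23.29, 0.6912). Tangency of A1 to both parallel lines with radius 6.2 puts S and D at M ± 6.2·n: S = (-0.1839, 6.197), D = (0.1839, -6.197). Equal radii place J and U the same way about V: J = V + 6.2·n = (23.11, 6.888), U = V − 6.2·n = (23.47, -5.506). Then |MU| = |U − M| = 24.11.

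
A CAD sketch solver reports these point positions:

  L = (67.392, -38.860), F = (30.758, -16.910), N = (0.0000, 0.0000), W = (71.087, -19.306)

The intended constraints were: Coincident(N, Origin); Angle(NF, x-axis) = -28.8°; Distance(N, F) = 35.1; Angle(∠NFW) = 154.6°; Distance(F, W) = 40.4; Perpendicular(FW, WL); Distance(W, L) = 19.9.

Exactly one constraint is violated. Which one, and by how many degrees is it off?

Perpendicular(FW, WL) — off by 7.30°.

N = (0.00, 0.00) ✓; NF at -28.80° ✓; |NF| = 35.10 ✓; ∠NFW = 154.6° ✓; |FW| = 40.40 ✓; ∠(FW, WL) = 97.30° ✗; |WL| = 19.90 ✓.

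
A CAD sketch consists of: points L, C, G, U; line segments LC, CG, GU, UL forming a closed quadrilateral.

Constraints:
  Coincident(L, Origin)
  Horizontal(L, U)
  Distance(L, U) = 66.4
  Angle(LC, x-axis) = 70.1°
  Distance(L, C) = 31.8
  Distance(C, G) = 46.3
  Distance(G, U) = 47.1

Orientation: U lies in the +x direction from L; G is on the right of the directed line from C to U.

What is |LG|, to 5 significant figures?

26.494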